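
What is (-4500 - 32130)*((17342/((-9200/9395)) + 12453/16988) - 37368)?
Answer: 34272690675993/16988 ≈ 2.0175e+9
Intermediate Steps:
(-4500 - 32130)*((17342/((-9200/9395)) + 12453/16988) - 37368) = -36630*((17342/((-9200*1/9395)) + 12453*(1/16988)) - 37368) = -36630*((17342/(-1840/1879) + 12453/16988) - 37368) = -36630*((17342*(-1879/1840) + 12453/16988) - 37368) = -36630*((-708383/40 + 12453/16988) - 37368) = -36630*(-3008378071/169880 - 37368) = -36630*(-9356453911/169880) = 34272690675993/16988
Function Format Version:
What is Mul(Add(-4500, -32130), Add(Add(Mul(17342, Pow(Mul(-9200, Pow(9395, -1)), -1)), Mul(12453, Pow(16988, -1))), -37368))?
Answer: Rational(34272690675993, 16988) ≈ 2.0175e+9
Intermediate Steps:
Mul(Add(-4500, -32130), Add(Add(Mul(17342, Pow(Mul(-9200, Pow(9395, -1)), -1)), Mul(12453, Pow(16988, -1))), -37368)) = Mul(-36630, Add(Add(Mul(17342, Pow(Mul(-9200, Rational(1, 9395)), -1)), Mul(12453, Rational(1, 16988))), -37368)) = Mul(-36630, Add(Add(Mul(17342, Pow(Rational(-1840, 1879), -1)), Rational(12453, 16988)), -37368)) = Mul(-36630, Add(Add(Mul(17342, Rational(-1879, 1840)), Rational(12453, 16988)), -37368)) = Mul(-36630, Add(Add(Rational(-708383, 40), Rational(12453, 16988)), -37368)) = Mul(-36630, Add(Rational(-3008378071, 169880), -37368)) = Mul(-36630, Rational(-9356453911, 169880)) = Rational(34272690675993, 16988)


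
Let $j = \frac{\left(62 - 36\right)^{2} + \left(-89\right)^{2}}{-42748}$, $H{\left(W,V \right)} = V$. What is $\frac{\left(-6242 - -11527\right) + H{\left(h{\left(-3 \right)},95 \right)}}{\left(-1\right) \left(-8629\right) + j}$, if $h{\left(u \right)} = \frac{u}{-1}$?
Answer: $\frac{45996848}{73772779} \approx 0.62349$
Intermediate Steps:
$h{\left(u \right)} = - u$ ($h{\left(u \right)} = u \left(-1\right) = - u$)
$j = - \frac{8597}{42748}$ ($j = \left(26^{2} + 7921\right) \left(- \frac{1}{42748}\right) = \left(676 + 7921\right) \left(- \frac{1}{42748}\right) = 8597 \left(- \frac{1}{42748}\right) = - \frac{8597}{42748} \approx -0.20111$)
$\frac{\left(-6242 - -11527\right) + H{\left(h{\left(-3 \right)},95 \right)}}{\left(-1\right) \left(-8629\right) + j} = \frac{\left(-6242 - -11527\right) + 95}{\left(-1\right) \left(-8629\right) - \frac{8597}{42748}} = \frac{\left(-6242 + 11527\right) + 95}{8629 - \frac{8597}{42748}} = \frac{5285 + 95}{\frac{368863895}{42748}} = 5380 \cdot \frac{42748}{368863895} = \frac{45996848}{73772779}$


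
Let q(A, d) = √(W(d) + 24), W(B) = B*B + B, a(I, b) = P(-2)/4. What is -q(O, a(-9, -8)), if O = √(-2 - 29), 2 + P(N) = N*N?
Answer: -3*√11/2 ≈ -4.9749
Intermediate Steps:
P(N) = -2 + N² (P(N) = -2 + N*N = -2 + N²)
a(I, b) = ½ (a(I, b) = (-2 + (-2)²)/4 = (-2 + 4)*(¼) = 2*(¼) = ½)
O = I*√31 (O = √(-31) = I*√31 ≈ 5.5678*I)
W(B) = B + B² (W(B) = B² + B = B + B²)
q(A, d) = √(24 + d*(1 + d)) (q(A, d) = √(d*(1 + d) + 24) = √(24 + d*(1 + d)))
-q(O, a(-9, -8)) = -√(24 + (1 + ½)/2) = -√(24 + (½)*(3/2)) = -√(24 + ¾) = -√(99/4) = -3*√11/2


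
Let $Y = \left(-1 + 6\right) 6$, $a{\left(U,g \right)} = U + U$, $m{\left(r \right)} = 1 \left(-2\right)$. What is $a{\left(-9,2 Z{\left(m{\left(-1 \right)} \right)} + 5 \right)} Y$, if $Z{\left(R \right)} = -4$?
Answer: $-540$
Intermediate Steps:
$m{\left(r \right)} = -2$
$a{\left(U,g \right)} = 2 U$
$Y = 30$ ($Y = 5 \cdot 6 = 30$)
$a{\left(-9,2 Z{\left(m{\left(-1 \right)} \right)} + 5 \right)} Y = 2 \left(-9\right) 30 = \left(-18\right) 30 = -540$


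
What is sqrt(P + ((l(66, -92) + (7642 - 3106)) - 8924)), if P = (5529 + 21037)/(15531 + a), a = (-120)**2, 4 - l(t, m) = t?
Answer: 4*I*sqrt(249112689969)/29931 ≈ 66.702*I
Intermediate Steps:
l(t, m) = 4 - t
a = 14400
P = 26566/29931 (P = (5529 + 21037)/(15531 + 14400) = 26566/29931 ≈ 0.88758)
sqrt(P + ((l(66, -92) + (7642 - 3106)) - 8924)) = sqrt(26566/29931 + (((4 - 1*66) + (7642 - 3106)) - 8924)) = sqrt(26566/29931 + (((4 - 66) + 4536) - 8924)) = sqrt(26566/29931 + ((-62 + 4536) - 8924)) = sqrt(26566/29931 + (4474 - 8924)) = sqrt(26566/29931 - 4450) = sqrt(-133166384/29931) = 4*I*sqrt(249112689969)/29931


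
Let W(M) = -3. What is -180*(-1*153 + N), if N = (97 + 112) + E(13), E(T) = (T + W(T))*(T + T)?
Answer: -56880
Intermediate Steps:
E(T) = 2*T*(-3 + T) (E(T) = (T - 3)*(T + T) = (-3 + T)*(2*T) = 2*T*(-3 + T))
N = 469 (N = (97 + 112) + 2*13*(-3 + 13) = 209 + 2*13*10 = 209 + 260 = 469)
-180*(-1*153 + N) = -180*(-1*153 + 469) = -180*(-153 + 469) = -180*316 = -56880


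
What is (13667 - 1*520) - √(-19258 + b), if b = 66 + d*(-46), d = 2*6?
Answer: 13147 - 4*I*√1234 ≈ 13147.0 - 140.51*I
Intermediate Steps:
d = 12
b = -486 (b = 66 + 12*(-46) = 66 - 552 = -486)
(13667 - 1*520) - √(-19258 + b) = (13667 - 1*520) - √(-19258 - 486) = (13667 - 520) - √(-19744) = 13147 - 4*I*√1234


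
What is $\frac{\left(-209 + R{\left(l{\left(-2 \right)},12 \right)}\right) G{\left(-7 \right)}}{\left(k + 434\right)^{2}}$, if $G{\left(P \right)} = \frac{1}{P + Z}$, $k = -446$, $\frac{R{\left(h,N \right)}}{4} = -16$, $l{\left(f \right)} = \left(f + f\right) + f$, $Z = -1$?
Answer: $\frac{91}{384} \approx 0.23698$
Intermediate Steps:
$l{\left(f \right)} = 3 f$ ($l{\left(f \right)} = 2 f + f = 3 f$)
$R{\left(h,N \right)} = -64$ ($R{\left(h,N \right)} = 4 \left(-16\right) = -64$)
$G{\left(P \right)} = \frac{1}{-1 + P}$ ($G{\left(P \right)} = \frac{1}{P - 1} = \frac{1}{-1 + P}$)
$\frac{\left(-209 + R{\left(l{\left(-2 \right)},12 \right)}\right) G{\left(-7 \right)}}{\left(k + 434\right)^{2}} = \frac{\left(-209 - 64\right) \frac{1}{-1 - 7}}{\left(-446 + 434\right)^{2}} = \frac{\left(-273\right) \frac{1}{-8}}{\left(-12\right)^{2}} = \frac{\left(-273\right) \left(- \frac{1}{8}\right)}{144} = \frac{273}{8} \cdot \frac{1}{144} = \frac{91}{384}$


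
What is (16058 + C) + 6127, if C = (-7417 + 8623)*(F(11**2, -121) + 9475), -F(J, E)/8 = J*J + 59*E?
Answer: -60930261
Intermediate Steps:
F(J, E) = -472*E - 8*J**2 (F(J, E) = -8*(J*J + 59*E) = -8*(J**2 + 59*E) = -472*E - 8*J**2)
C = -60952446 (C = (-7417 + 8623)*((-472*(-121) - 8*(11**2)**2) + 9475) = 1206*((57112 - 8*121**2) + 9475) = 1206*((57112 - 8*14641) + 9475) = 1206*((57112 - 117128) + 9475) = 1206*(-60016 + 9475) = 1206*(-50541) = -60952446)
(16058 + C) + 6127 = (16058 - 60952446) + 6127 = -60936388 + 6127 = -60930261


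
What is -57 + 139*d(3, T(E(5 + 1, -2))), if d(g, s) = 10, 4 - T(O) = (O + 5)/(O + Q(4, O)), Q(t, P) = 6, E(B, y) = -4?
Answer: 1333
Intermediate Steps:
T(O) = 4 - (5 + O)/(6 + O) (T(O) = 4 - (O + 5)/(O + 6) = 4 - (5 + O)/(6 + O))
-57 + 139*d(3, T(E(5 + 1, -2))) = -57 + 139*10 = -57 + 1390 = 1333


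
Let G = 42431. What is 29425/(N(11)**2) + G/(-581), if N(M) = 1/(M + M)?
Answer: 8274385269/581 ≈ 1.4242e+7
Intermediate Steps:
N(M) = 1/(2*M)
29425/(N(11)**2) + G/(-581) = 29425/(((1/2)/11)**2) + 42431/(-581) = 29425/(((1/2)*(1/11))**2) + 42431*(-1/581) = 29425/((1/22)**2) - 42431/581 = 29425/(1/484) - 42431/581 = 29425*484 - 42431/581 = 14241700 - 42431/581 = 8274385269/581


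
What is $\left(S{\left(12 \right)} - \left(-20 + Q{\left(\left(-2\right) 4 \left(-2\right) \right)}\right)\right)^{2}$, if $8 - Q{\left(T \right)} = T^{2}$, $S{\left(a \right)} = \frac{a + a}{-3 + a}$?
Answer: $\frac{659344}{9} \approx 73261.0$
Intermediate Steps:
$S{\left(a \right)} = \frac{2 a}{-3 + a}$
$Q{\left(T \right)} = 8 - T^{2}$
$\left(S{\left(12 \right)} - \left(-20 + Q{\left(\left(-2\right) 4 \left(-2\right) \right)}\right)\right)^{2} = \left(2 \cdot 12 \frac{1}{-3 + 12} + \left(20 - \left(8 - \left(\left(-2\right) 4 \left(-2\right)\right)^{2}\right)\right)\right)^{2} = \left(2 \cdot 12 \cdot \frac{1}{9} + \left(20 - \left(8 - \left(\left(-8\right) \left(-2\right)\right)^{2}\right)\right)\right)^{2} = \left(2 \cdot 12 \cdot \frac{1}{9} + \left(20 - \left(8 - 16^{2}\right)\right)\right)^{2} = \left(\frac{8}{3} + \left(20 - \left(8 - 256\right)\right)\right)^{2} = \left(\frac{8}{3} + \left(20 - -248\right)\right)^{2} = \left(\frac{8}{3} + \left(20 + 248\right)\right)^{2} = \left(\frac{8}{3} + 268\right)^{2} = \left(\frac{812}{3}\right)^{2} = \frac{659344}{9}$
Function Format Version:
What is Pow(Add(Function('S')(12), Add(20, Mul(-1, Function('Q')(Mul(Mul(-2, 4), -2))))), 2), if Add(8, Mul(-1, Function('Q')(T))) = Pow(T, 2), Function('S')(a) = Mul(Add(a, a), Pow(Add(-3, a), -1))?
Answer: Rational(659344, 9) ≈ 73261.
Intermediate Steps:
Function('S')(a) = Mul(2, a, Pow(Add(-3, a), -1)) (Function('S')(a) = Mul(Mul(2, a), Pow(Add(-3, a), -1)) = Mul(2, a, Pow(Add(-3, a), -1)))
Function('Q')(T) = Add(8, Mul(-1, Pow(T, 2)))
Pow(Add(Function('S')(12), Add(20, Mul(-1, Function('Q')(Mul(Mul(-2, 4), -2))))), 2) = Pow(Add(Mul(2, 12, Pow(Add(-3, 12), -1)), Add(20, Mul(-1, Add(8, Mul(-1, Pow(Mul(Mul(-2, 4), -2), 2)))))), 2) = Pow(Add(Mul(2, 12, Pow(9, -1)), Add(20, Mul(-1, Add(8, Mul(-1, Pow(Mul(-8, -2), 2)))))), 2) = Pow(Add(Mul(2, 12, Rational(1, 9)), Add(20, Mul(-1, Add(8, Mul(-1, Pow(16, 2)))))), 2) = Pow(Add(Rational(8, 3), Add(20, Mul(-1, Add(8, Mul(-1, 256))))), 2) = Pow(Add(Rational(8, 3), Add(20, Mul(-1, Add(8, -256)))), 2) = Pow(Add(Rational(8, 3), Add(20, Mul(-1, -248))), 2) = Pow(Add(Rational(8, 3), Add(20, 248)), 2) = Pow(Add(Rational(8, 3), 268), 2) = Pow(Rational(812, 3), 2) = Rational(659344, 9)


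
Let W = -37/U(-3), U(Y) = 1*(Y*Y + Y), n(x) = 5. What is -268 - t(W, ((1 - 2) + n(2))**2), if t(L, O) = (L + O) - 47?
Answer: -1385/6 ≈ -230.83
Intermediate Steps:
U(Y) = Y + Y**2 (U(Y) = 1*(Y**2 + Y) = 1*(Y + Y**2) = Y + Y**2)
W = -37/6 (W = -37*(-1/(3*(1 - 3))) = -37/((-3*(-2))) = -37/6 ≈ -6.1667)
t(L, O) = -47 + L + O
-268 - t(W, ((1 - 2) + n(2))**2) = -268 - (-47 - 37/6 + ((1 - 2) + 5)**2) = -268 - (-47 - 37/6 + (-1 + 5)**2) = -268 - (-47 - 37/6 + 4**2) = -268 - (-47 - 37/6 + 16) = -268 - 1*(-223/6) = -268 + 223/6 = -1385/6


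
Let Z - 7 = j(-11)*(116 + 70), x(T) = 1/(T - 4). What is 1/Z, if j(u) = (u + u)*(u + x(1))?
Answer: 1/46383 ≈ 2.1560e-5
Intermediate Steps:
x(T) = 1/(-4 + T)
j(u) = 2*u*(-1/3 + u) (j(u) = (u + u)*(u + 1/(-4 + 1)) = (2*u)*(u + 1/(-3)) = (2*u)*(u - 1/3) = (2*u)*(-1/3 + u) = 2*u*(-1/3 + u))
Z = 46383 (Z = 7 + ((2/3)*(-11)*(-1 + 3*(-11)))*(116 + 70) = 7 + ((2/3)*(-11)*(-1 - 33))*186 = 7 + ((2/3)*(-11)*(-34))*186 = 7 + (748/3)*186 = 7 + 46376 = 46383)
1/Z = 1/46383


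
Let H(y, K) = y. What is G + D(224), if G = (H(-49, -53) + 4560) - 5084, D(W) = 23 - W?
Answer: -774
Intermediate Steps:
G = -573 (G = (-49 + 4560) - 5084 = 4511 - 5084 = -573)
G + D(224) = -573 + (23 - 1*224) = -573 + (23 - 224) = -573 - 201 = -774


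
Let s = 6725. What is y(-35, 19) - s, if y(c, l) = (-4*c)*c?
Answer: -11625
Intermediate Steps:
y(c, l) = -4*c²
y(-35, 19) - s = -4*(-35)² - 1*6725 = -4*1225 - 6725 = -4900 - 6725 = -11625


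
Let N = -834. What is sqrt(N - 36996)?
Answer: I*sqrt(37830) ≈ 194.5*I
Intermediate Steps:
sqrt(N - 36996) = sqrt(-834 - 36996) = sqrt(-37830) = I*sqrt(37830)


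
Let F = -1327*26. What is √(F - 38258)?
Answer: 2*I*√18190 ≈ 269.74*I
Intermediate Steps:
F = -34502
√(F - 38258) = √(-34502 - 38258) = √(-72760) = 2*I*√18190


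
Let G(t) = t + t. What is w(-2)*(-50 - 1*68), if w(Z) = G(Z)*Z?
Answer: -944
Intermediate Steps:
G(t) = 2*t
w(Z) = 2*Z**2 (w(Z) = (2*Z)*Z = 2*Z**2)
w(-2)*(-50 - 1*68) = (2*(-2)**2)*(-50 - 1*68) = (2*4)*(-50 - 68) = 8*(-118) = -944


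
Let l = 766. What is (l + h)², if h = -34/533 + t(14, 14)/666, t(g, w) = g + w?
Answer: 18483140443965796/31502345121 ≈ 5.8672e+5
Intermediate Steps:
h = -3860/177489 (h = -34/533 + (14 + 14)/666 = -34*1/533 + 28*(1/666) = -34/533 + 14/333 = -3860/177489 ≈ -0.021748)
(l + h)² = (766 - 3860/177489)² = (135952714/177489)² = 18483140443965796/31502345121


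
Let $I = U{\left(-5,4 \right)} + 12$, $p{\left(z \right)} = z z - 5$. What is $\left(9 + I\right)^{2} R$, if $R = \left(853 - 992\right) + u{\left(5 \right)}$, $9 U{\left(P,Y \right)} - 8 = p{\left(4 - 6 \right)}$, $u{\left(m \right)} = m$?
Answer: $- \frac{5147744}{81} \approx -63552.0$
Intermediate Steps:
$p{\left(z \right)} = -5 + z^{2}$ ($p{\left(z \right)} = z^{2} - 5 = -5 + z^{2}$)
$U{\left(P,Y \right)} = \frac{7}{9}$ ($U{\left(P,Y \right)} = \frac{8}{9} + \frac{-5 + \left(4 - 6\right)^{2}}{9} = \frac{8}{9} + \frac{-5 + \left(-2\right)^{2}}{9} = \frac{8}{9} + \frac{-5 + 4}{9} = \frac{8}{9} + \frac{1}{9} \left(-1\right) = \frac{8}{9} - \frac{1}{9} = \frac{7}{9}$)
$R = -134$ ($R = \left(853 - 992\right) + 5 = -139 + 5 = -134$)
$I = \frac{115}{9}$ ($I = \frac{7}{9} + 12 = \frac{115}{9} \approx 12.778$)
$\left(9 + I\right)^{2} R = \left(9 + \frac{115}{9}\right)^{2} \left(-134\right) = \left(\frac{196}{9}\right)^{2} \left(-134\right) = \frac{38416}{81} \left(-134\right) = - \frac{5147744}{81}$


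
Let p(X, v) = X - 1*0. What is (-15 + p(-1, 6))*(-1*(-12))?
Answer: -192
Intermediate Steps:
p(X, v) = X (p(X, v) = X + 0 = X)
(-15 + p(-1, 6))*(-1*(-12)) = (-15 - 1)*(-1*(-12)) = -16*12 = -192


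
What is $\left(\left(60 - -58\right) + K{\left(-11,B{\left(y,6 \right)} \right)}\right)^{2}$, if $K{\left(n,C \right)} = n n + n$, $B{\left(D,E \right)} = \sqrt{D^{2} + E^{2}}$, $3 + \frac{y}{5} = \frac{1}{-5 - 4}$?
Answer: $51984$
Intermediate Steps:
$y = - \frac{140}{9}$ ($y = -15 + \frac{5}{-5 - 4} = -15 + \frac{5}{-9} = -15 + 5 \left(- \frac{1}{9}\right) = -15 - \frac{5}{9} = - \frac{140}{9} \approx -15.556$)
$K{\left(n,C \right)} = n + n^{2}$ ($K{\left(n,C \right)} = n^{2} + n = n + n^{2}$)
$\left(\left(60 - -58\right) + K{\left(-11,B{\left(y,6 \right)} \right)}\right)^{2} = \left(\left(60 - -58\right) - 11 \left(1 - 11\right)\right)^{2} = \left(\left(60 + 58\right) - -110\right)^{2} = \left(118 + 110\right)^{2} = 228^{2} = 51984$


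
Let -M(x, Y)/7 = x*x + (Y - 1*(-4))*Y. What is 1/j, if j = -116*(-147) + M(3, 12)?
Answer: 1/15645 ≈ 6.3918e-5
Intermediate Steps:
M(x, Y) = -7*x² - 7*Y*(4 + Y) (M(x, Y) = -7*(x*x + (Y - 1*(-4))*Y) = -7*(x² + (Y + 4)*Y) = -7*(x² + (4 + Y)*Y) = -7*(x² + Y*(4 + Y)) = -7*x² - 7*Y*(4 + Y))
j = 15645 (j = -116*(-147) + (-28*12 - 7*12² - 7*3²) = 17052 + (-336 - 7*144 - 7*9) = 17052 + (-336 - 1008 - 63) = 17052 - 1407 = 15645)
1/j = 1/15645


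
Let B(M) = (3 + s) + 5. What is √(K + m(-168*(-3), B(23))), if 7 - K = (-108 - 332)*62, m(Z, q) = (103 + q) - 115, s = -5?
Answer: √27278 ≈ 165.16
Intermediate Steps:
B(M) = 3 (B(M) = (3 - 5) + 5 = -2 + 5 = 3)
m(Z, q) = -12 + q
K = 27287 (K = 7 - (-108 - 332)*62 = 7 - (-440)*62 = 7 - 1*(-27280) = 7 + 27280 = 27287)
√(K + m(-168*(-3), B(23))) = √(27287 + (-12 + 3)) = √(27287 - 9) = √27278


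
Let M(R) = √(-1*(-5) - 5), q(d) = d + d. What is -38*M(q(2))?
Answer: 0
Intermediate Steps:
q(d) = 2*d
M(R) = 0 (M(R) = √(5 - 5) = √0 = 0)
-38*M(q(2)) = -38*0 = 0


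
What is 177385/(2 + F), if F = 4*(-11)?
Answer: -177385/42 ≈ -4223.5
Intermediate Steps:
F = -44
177385/(2 + F) = 177385/(2 - 44) = 177385/(-42) = 177385*(-1/42) = -177385/42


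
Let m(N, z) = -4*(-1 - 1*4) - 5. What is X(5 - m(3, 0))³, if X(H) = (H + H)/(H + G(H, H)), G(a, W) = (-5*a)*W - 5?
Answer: 64/1092727 ≈ 5.8569e-5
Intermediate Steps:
G(a, W) = -5 - 5*W*a (G(a, W) = -5*W*a - 5 = -5 - 5*W*a)
m(N, z) = 15 (m(N, z) = -4*(-1 - 4) - 5 = -4*(-5) - 5 = 20 - 5 = 15)
X(H) = 2*H/(-5 + H - 5*H²) (X(H) = (H + H)/(H + (-5 - 5*H*H)) = (2*H)/(H + (-5 - 5*H²)) = (2*H)/(-5 + H - 5*H²) = 2*H/(-5 + H - 5*H²))
X(5 - m(3, 0))³ = (-2*(5 - 1*15)/(5 - (5 - 1*15) + 5*(5 - 1*15)²))³ = (-2*(5 - 15)/(5 - (5 - 15) + 5*(5 - 15)²))³ = (-2*(-10)/(5 - 1*(-10) + 5*(-10)²))³ = (-2*(-10)/(5 + 10 + 5*100))³ = (-2*(-10)/(5 + 10 + 500))³ = (-2*(-10)/515)³ = (-2*(-10)*1/515)³ = (4/103)³ = 64/1092727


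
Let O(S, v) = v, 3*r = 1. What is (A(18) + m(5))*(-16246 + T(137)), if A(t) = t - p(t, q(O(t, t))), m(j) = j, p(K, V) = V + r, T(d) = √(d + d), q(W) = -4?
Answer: -1299680/3 + 80*√274/3 ≈ -4.3279e+5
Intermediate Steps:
r = ⅓ (r = (⅓)*1 = ⅓ ≈ 0.33333)
T(d) = √2*√d (T(d) = √(2*d) = √2*√d)
p(K, V) = ⅓ + V (p(K, V) = V + ⅓ = ⅓ + V)
A(t) = 11/3 + t (A(t) = t - (⅓ - 4) = t - 1*(-11/3) = t + 11/3 = 11/3 + t)
(A(18) + m(5))*(-16246 + T(137)) = ((11/3 + 18) + 5)*(-16246 + √2*√137) = (65/3 + 5)*(-16246 + √274) = 80*(-16246 + √274)/3 = -1299680/3 + 80*√274/3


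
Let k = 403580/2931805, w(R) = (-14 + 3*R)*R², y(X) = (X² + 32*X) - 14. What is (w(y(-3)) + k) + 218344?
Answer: -1768097046937/586361 ≈ -3.0154e+6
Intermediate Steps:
y(X) = -14 + X² + 32*X
w(R) = R²*(-14 + 3*R)
k = 80716/586361 (k = 403580*(1/2931805) = 80716/586361 ≈ 0.13766)
(w(y(-3)) + k) + 218344 = ((-14 + (-3)² + 32*(-3))²*(-14 + 3*(-14 + (-3)² + 32*(-3))) + 80716/586361) + 218344 = ((-14 + 9 - 96)²*(-14 + 3*(-14 + 9 - 96)) + 80716/586361) + 218344 = ((-101)²*(-14 + 3*(-101)) + 80716/586361) + 218344 = (10201*(-14 - 303) + 80716/586361) + 218344 = (10201*(-317) + 80716/586361) + 218344 = (-3233717 + 80716/586361) + 218344 = -1896125453121/586361 + 218344 = -1768097046937/586361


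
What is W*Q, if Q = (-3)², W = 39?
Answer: 351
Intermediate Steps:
Q = 9
W*Q = 39*9 = 351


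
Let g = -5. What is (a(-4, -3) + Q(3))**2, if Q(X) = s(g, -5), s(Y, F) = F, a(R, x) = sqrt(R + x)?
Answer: (5 - I*sqrt(7))**2 ≈ 18.0 - 26.458*I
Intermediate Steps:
Q(X) = -5
(a(-4, -3) + Q(3))**2 = (sqrt(-4 - 3) - 5)**2 = (sqrt(-7) - 5)**2 = (I*sqrt(7) - 5)**2 = (-5 + I*sqrt(7))**2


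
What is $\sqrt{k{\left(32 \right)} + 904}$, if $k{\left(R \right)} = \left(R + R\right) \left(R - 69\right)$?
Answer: $2 i \sqrt{366} \approx 38.262 i$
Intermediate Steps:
$k{\left(R \right)} = 2 R \left(-69 + R\right)$
$\sqrt{k{\left(32 \right)} + 904} = \sqrt{2 \cdot 32 \left(-69 + 32\right) + 904} = \sqrt{2 \cdot 32 \left(-37\right) + 904} = \sqrt{-2368 + 904} = \sqrt{-1464} = 2 i \sqrt{366}$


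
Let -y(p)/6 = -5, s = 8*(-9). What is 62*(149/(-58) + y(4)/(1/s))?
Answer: -3888299/29 ≈ -1.3408e+5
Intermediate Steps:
s = -72
y(p) = 30 (y(p) = -6*(-5) = 30)
62*(149/(-58) + y(4)/(1/s)) = 62*(149/(-58) + 30/(1/(-72))) = 62*(149*(-1/58) + 30/(-1/72)) = 62*(-149/58 + 30*(-72)) = 62*(-149/58 - 2160) = 62*(-125429/58) = -3888299/29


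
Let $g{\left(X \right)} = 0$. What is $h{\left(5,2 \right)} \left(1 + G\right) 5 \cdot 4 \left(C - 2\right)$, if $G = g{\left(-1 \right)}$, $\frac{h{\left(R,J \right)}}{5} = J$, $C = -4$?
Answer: $-1200$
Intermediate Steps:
$h{\left(R,J \right)} = 5 J$
$G = 0$
$h{\left(5,2 \right)} \left(1 + G\right) 5 \cdot 4 \left(C - 2\right) = 5 \cdot 2 \left(1 + 0\right) 5 \cdot 4 \left(-4 - 2\right) = 10 \cdot 1 \cdot 5 \cdot 4 \left(-6\right) = 10 \cdot 5 \left(-24\right) = 50 \left(-24\right) = -1200$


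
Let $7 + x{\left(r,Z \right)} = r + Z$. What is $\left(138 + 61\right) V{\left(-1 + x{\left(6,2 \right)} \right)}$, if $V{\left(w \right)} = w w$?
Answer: $0$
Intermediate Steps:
$x{\left(r,Z \right)} = -7 + Z + r$ ($x{\left(r,Z \right)} = -7 + \left(r + Z\right) = -7 + \left(Z + r\right) = -7 + Z + r$)
$V{\left(w \right)} = w^{2}$
$\left(138 + 61\right) V{\left(-1 + x{\left(6,2 \right)} \right)} = \left(138 + 61\right) \left(-1 + \left(-7 + 2 + 6\right)\right)^{2} = 199 \left(-1 + 1\right)^{2} = 199 \cdot 0^{2} = 199 \cdot 0 = 0$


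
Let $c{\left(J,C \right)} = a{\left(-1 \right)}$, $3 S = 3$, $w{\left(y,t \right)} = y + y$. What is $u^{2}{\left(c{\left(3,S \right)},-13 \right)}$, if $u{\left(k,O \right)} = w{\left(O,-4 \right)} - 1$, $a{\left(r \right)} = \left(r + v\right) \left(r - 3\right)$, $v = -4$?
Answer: $729$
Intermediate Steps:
$w{\left(y,t \right)} = 2 y$
$S = 1$ ($S = \frac{1}{3} \cdot 3 = 1$)
$a{\left(r \right)} = \left(-4 + r\right) \left(-3 + r\right)$ ($a{\left(r \right)} = \left(r - 4\right) \left(r - 3\right) = \left(-4 + r\right) \left(-3 + r\right)$)
$c{\left(J,C \right)} = 20$ ($c{\left(J,C \right)} = 12 + \left(-1\right)^{2} - -7 = 12 + 1 + 7 = 20$)
$u{\left(k,O \right)} = -1 + 2 O$ ($u{\left(k,O \right)} = 2 O - 1 = -1 + 2 O$)
$u^{2}{\left(c{\left(3,S \right)},-13 \right)} = \left(-1 + 2 \left(-13\right)\right)^{2} = \left(-1 - 26\right)^{2} = \left(-27\right)^{2} = 729$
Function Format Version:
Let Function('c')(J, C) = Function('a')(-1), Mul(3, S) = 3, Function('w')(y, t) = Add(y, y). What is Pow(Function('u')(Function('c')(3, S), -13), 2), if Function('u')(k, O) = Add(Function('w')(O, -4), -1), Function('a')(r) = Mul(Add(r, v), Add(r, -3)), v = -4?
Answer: 729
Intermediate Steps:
Function('w')(y, t) = Mul(2, y)
S = 1 (S = Mul(Rational(1, 3), 3) = 1)
Function('a')(r) = Mul(Add(-4, r), Add(-3, r)) (Function('a')(r) = Mul(Add(r, -4), Add(r, -3)) = Mul(Add(-4, r), Add(-3, r)))
Function('c')(J, C) = 20 (Function('c')(J, C) = Add(12, Pow(-1, 2), Mul(-7, -1)) = Add(12, 1, 7) = 20)
Function('u')(k, O) = Add(-1, Mul(2, O)) (Function('u')(k, O) = Add(Mul(2, O), -1) = Add(-1, Mul(2, O)))
Pow(Function('u')(Function('c')(3, S), -13), 2) = Pow(Add(-1, Mul(2, -13)), 2) = Pow(Add(-1, -26), 2) = Pow(-27, 2) = 729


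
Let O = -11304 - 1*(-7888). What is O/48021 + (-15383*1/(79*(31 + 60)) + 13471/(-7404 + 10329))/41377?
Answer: -76145220092584/1071321809123475 ≈ -0.071076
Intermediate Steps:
O = -3416 (O = -11304 + 7888 = -3416)
O/48021 + (-15383*1/(79*(31 + 60)) + 13471/(-7404 + 10329))/41377 = -3416/48021 + (-15383*1/(79*(31 + 60)) + 13471/(-7404 + 10329))/41377 = -3416*1/48021 + (-15383/(91*79) + 13471/2925)*(1/41377) = -3416/48021 + (-15383/7189 + 13471*(1/2925))*(1/41377) = -3416/48021 + (-15383*1/7189 + 13471/2925)*(1/41377) = -3416/48021 + (-15383/7189 + 13471/2925)*(1/41377) = -3416/48021 + (3988288/1617525)*(1/41377) = -3416/48021 + 3988288/66928331925 = -76145220092584/1071321809123475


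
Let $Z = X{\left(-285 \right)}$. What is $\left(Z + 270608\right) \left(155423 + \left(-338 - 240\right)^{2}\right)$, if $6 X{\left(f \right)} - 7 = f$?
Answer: $132441829765$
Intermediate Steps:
$X{\left(f \right)} = \frac{7}{6} + \frac{f}{6}$
$Z = - \frac{139}{3}$ ($Z = \frac{7}{6} + \frac{1}{6} \left(-285\right) = \frac{7}{6} - \frac{95}{2} = - \frac{139}{3} \approx -46.333$)
$\left(Z + 270608\right) \left(155423 + \left(-338 - 240\right)^{2}\right) = \left(- \frac{139}{3} + 270608\right) \left(155423 + \left(-338 - 240\right)^{2}\right) = \frac{811685 \left(155423 + \left(-578\right)^{2}\right)}{3} = \frac{811685 \left(155423 + 334084\right)}{3} = \frac{811685}{3} \cdot 489507 = 132441829765$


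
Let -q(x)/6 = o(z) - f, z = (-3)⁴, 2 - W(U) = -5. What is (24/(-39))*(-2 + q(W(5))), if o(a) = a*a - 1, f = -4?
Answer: 315088/13 ≈ 24238.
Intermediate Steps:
W(U) = 7 (W(U) = 2 - 1*(-5) = 2 + 5 = 7)
z = 81
o(a) = -1 + a² (o(a) = a² - 1 = -1 + a²)
q(x) = -39384 (q(x) = -6*((-1 + 81²) - 1*(-4)) = -6*((-1 + 6561) + 4) = -6*(6560 + 4) = -6*6564 = -39384)
(24/(-39))*(-2 + q(W(5))) = (24/(-39))*(-2 - 39384) = (24*(-1/39))*(-39386) = -8/13*(-39386) = 315088/13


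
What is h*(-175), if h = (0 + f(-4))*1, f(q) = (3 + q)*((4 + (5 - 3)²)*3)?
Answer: 4200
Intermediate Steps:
f(q) = 72 + 24*q (f(q) = (3 + q)*((4 + 2²)*3) = (3 + q)*((4 + 4)*3) = (3 + q)*(8*3) = (3 + q)*24 = 72 + 24*q)
h = -24 (h = (0 + (72 + 24*(-4)))*1 = (0 + (72 - 96))*1 = (0 - 24)*1 = -24*1 = -24)
h*(-175) = -24*(-175) = 4200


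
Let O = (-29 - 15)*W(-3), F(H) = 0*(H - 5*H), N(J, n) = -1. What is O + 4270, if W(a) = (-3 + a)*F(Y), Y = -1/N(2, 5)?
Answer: 4270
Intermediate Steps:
Y = 1 (Y = -1/(-1) = -1*(-1) = 1)
F(H) = 0 (F(H) = 0*(-4*H) = 0)
W(a) = 0 (W(a) = (-3 + a)*0 = 0)
O = 0 (O = (-29 - 15)*0 = -44*0 = 0)
O + 4270 = 0 + 4270 = 4270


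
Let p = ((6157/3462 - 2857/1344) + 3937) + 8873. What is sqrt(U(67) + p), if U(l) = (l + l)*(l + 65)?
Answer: 53*sqrt(102019893339)/96936 ≈ 174.64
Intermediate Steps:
U(l) = 2*l*(65 + l) (U(l) = (2*l)*(65 + l) = 2*l*(65 + l))
p = 9933731959/775488 (p = ((6157*(1/3462) - 2857*1/1344) + 3937) + 8873 = ((6157/3462 - 2857/1344) + 3937) + 8873 = (-269321/775488 + 3937) + 8873 = 3052826935/775488 + 8873 = 9933731959/775488 ≈ 12810.)
sqrt(U(67) + p) = sqrt(2*67*(65 + 67) + 9933731959/775488) = sqrt(2*67*132 + 9933731959/775488) = sqrt(17688 + 9933731959/775488) = sqrt(23650563703/775488) = 53*sqrt(102019893339)/96936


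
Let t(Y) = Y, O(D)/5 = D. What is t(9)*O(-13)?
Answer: -585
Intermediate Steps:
O(D) = 5*D
t(9)*O(-13) = 9*(5*(-13)) = 9*(-65) = -585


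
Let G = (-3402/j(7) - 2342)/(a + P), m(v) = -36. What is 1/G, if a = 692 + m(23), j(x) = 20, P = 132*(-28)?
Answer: 30400/25121 ≈ 1.2101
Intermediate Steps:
P = -3696
a = 656 (a = 692 - 36 = 656)
G = 25121/30400 (G = (-3402/20 - 2342)/(656 - 3696) = (-3402*1/20 - 2342)/(-3040) = (-1701/10 - 2342)*(-1/3040) = -25121/10*(-1/3040) = 25121/30400 ≈ 0.82635)
1/G = 1/(25121/30400) = 30400/25121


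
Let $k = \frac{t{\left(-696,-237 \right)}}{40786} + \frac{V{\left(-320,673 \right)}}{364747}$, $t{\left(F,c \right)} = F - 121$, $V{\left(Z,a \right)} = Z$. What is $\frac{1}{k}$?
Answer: $- \frac{14876571142}{311049819} \approx -47.827$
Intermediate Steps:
$t{\left(F,c \right)} = -121 + F$
$k = - \frac{311049819}{14876571142}$ ($k = \frac{-121 - 696}{40786} - \frac{320}{364747} = \left(-817\right) \frac{1}{40786} - \frac{320}{364747} = - \frac{817}{40786} - \frac{320}{364747} = - \frac{311049819}{14876571142} \approx -0.020909$)
$\frac{1}{k} = \frac{1}{- \frac{311049819}{14876571142}} = - \frac{14876571142}{311049819}$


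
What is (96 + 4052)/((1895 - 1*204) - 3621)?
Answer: -2074/965 ≈ -2.1492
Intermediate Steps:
(96 + 4052)/((1895 - 1*204) - 3621) = 4148/((1895 - 204) - 3621) = 4148/(1691 - 3621) = 4148/(-1930) = 4148*(-1/1930) = -2074/965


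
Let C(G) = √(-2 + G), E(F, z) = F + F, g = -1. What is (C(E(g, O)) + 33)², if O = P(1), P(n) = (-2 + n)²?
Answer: 1085 + 132*I ≈ 1085.0 + 132.0*I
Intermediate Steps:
O = 1 (O = (-2 + 1)² = (-1)² = 1)
E(F, z) = 2*F
(C(E(g, O)) + 33)² = (√(-2 + 2*(-1)) + 33)² = (√(-2 - 2) + 33)² = (√(-4) + 33)² = (2*I + 33)² = (33 + 2*I)²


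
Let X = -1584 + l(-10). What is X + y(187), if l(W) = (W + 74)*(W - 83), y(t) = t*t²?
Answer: 6531667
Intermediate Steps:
y(t) = t³
l(W) = (-83 + W)*(74 + W) (l(W) = (74 + W)*(-83 + W) = (-83 + W)*(74 + W))
X = -7536 (X = -1584 + (-6142 + (-10)² - 9*(-10)) = -1584 + (-6142 + 100 + 90) = -1584 - 5952 = -7536)
X + y(187) = -7536 + 187³ = -7536 + 6539203 = 6531667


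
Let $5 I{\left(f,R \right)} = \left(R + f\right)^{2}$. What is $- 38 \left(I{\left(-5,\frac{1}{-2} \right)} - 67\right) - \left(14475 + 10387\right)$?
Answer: $- \frac{225459}{10} \approx -22546.0$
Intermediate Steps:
$I{\left(f,R \right)} = \frac{\left(R + f\right)^{2}}{5}$
$- 38 \left(I{\left(-5,\frac{1}{-2} \right)} - 67\right) - \left(14475 + 10387\right) = - 38 \left(\frac{\left(\frac{1}{-2} - 5\right)^{2}}{5} - 67\right) - \left(14475 + 10387\right) = - 38 \left(\frac{\left(- \frac{1}{2} - 5\right)^{2}}{5} - 67\right) - 24862 = - 38 \left(\frac{\left(- \frac{11}{2}\right)^{2}}{5} - 67\right) - 24862 = - 38 \left(\frac{1}{5} \cdot \frac{121}{4} - 67\right) - 24862 = - 38 \left(\frac{121}{20} - 67\right) - 24862 = \left(-38\right) \left(- \frac{1219}{20}\right) - 24862 = \frac{23161}{10} - 24862 = - \frac{225459}{10}$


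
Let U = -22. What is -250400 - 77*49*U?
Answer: -167394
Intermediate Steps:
-250400 - 77*49*U = -250400 - 77*49*(-22) = -250400 - 3773*(-22) = -250400 - 1*(-83006) = -250400 + 83006 = -167394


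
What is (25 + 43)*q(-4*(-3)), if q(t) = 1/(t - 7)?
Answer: 68/5 ≈ 13.600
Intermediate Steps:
q(t) = 1/(-7 + t)
(25 + 43)*q(-4*(-3)) = (25 + 43)/(-7 - 4*(-3)) = 68/(-7 + 12) = 68/5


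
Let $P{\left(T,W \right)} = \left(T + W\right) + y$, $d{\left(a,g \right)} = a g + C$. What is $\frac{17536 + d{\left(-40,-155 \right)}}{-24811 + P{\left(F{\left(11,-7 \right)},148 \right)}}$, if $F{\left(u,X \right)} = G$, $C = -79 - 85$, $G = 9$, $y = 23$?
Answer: $- \frac{23572}{24631} \approx -0.95701$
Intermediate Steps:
$C = -164$
$F{\left(u,X \right)} = 9$
$d{\left(a,g \right)} = -164 + a g$ ($d{\left(a,g \right)} = a g - 164 = -164 + a g$)
$P{\left(T,W \right)} = 23 + T + W$ ($P{\left(T,W \right)} = \left(T + W\right) + 23 = 23 + T + W$)
$\frac{17536 + d{\left(-40,-155 \right)}}{-24811 + P{\left(F{\left(11,-7 \right)},148 \right)}} = \frac{17536 - -6036}{-24811 + \left(23 + 9 + 148\right)} = \frac{17536 + \left(-164 + 6200\right)}{-24811 + 180} = \frac{17536 + 6036}{-24631} = 23572 \left(- \frac{1}{24631}\right) = - \frac{23572}{24631}$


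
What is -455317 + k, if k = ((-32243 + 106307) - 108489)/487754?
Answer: -222082722443/487754 ≈ -4.5532e+5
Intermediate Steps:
k = -34425/487754 (k = (74064 - 108489)*(1/487754) = -34425*1/487754 = -34425/487754 ≈ -0.070579)
-455317 + k = -455317 - 34425/487754 = -222082722443/487754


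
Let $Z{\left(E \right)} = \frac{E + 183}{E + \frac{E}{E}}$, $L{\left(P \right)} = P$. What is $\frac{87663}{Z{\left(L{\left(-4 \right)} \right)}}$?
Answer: $- \frac{262989}{179} \approx -1469.2$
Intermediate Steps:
$Z{\left(E \right)} = \frac{183 + E}{1 + E}$ ($Z{\left(E \right)} = \frac{183 + E}{E + 1} = \frac{183 + E}{1 + E}$)
$\frac{87663}{Z{\left(L{\left(-4 \right)} \right)}} = \frac{87663}{\frac{1}{1 - 4} \left(183 - 4\right)} = \frac{87663}{\frac{1}{-3} \cdot 179} = \frac{87663}{\left(- \frac{1}{3}\right) 179} = \frac{87663}{- \frac{179}{3}} = 87663 \left(- \frac{3}{179}\right) = - \frac{262989}{179}$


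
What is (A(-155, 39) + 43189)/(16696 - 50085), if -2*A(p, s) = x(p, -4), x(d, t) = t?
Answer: -43191/33389 ≈ -1.2936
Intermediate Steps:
A(p, s) = 2 (A(p, s) = -½*(-4) = 2)
(A(-155, 39) + 43189)/(16696 - 50085) = (2 + 43189)/(16696 - 50085) = 43191/(-33389) = 43191*(-1/33389) = -43191/33389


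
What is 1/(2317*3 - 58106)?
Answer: -1/51155 ≈ -1.9548e-5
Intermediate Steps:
1/(2317*3 - 58106) = 1/(6951 - 58106) = 1/(-51155) = -1/51155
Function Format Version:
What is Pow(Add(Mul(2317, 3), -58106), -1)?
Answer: Rational(-1, 51155) ≈ -1.9548e-5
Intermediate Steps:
Pow(Add(Mul(2317, 3), -58106), -1) = Pow(Add(6951, -58106), -1) = Pow(-51155, -1) = Rational(-1, 51155)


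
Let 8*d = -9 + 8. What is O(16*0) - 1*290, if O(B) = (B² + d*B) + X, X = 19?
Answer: -271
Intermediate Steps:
d = -⅛ (d = (-9 + 8)/8 = (⅛)*(-1) = -⅛ ≈ -0.12500)
O(B) = 19 + B² - B/8 (O(B) = (B² - B/8) + 19 = 19 + B² - B/8)
O(16*0) - 1*290 = (19 + (16*0)² - 2*0) - 1*290 = (19 + 0² - ⅛*0) - 290 = (19 + 0 + 0) - 290 = 19 - 290 = -271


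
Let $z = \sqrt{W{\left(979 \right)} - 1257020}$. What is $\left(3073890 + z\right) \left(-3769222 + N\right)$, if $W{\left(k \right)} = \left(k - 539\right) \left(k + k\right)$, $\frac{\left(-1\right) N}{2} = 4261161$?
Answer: $-37782854186160 - 122915440 i \sqrt{3955} \approx -3.7783 \cdot 10^{13} - 7.73 \cdot 10^{9} i$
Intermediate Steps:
$N = -8522322$ ($N = \left(-2\right) 4261161 = -8522322$)
$W{\left(k \right)} = 2 k \left(-539 + k\right)$ ($W{\left(k \right)} = \left(-539 + k\right) 2 k = 2 k \left(-539 + k\right)$)
$z = 10 i \sqrt{3955}$ ($z = \sqrt{2 \cdot 979 \left(-539 + 979\right) - 1257020} = \sqrt{2 \cdot 979 \cdot 440 - 1257020} = \sqrt{861520 - 1257020} = \sqrt{-395500} = 10 i \sqrt{3955} \approx 628.89 i$)
$\left(3073890 + z\right) \left(-3769222 + N\right) = \left(3073890 + 10 i \sqrt{3955}\right) \left(-3769222 - 8522322\right) = \left(3073890 + 10 i \sqrt{3955}\right) \left(-12291544\right) = -37782854186160 - 122915440 i \sqrt{3955}$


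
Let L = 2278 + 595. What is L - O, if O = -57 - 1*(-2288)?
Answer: 642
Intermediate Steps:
L = 2873
O = 2231 (O = -57 + 2288 = 2231)
L - O = 2873 - 1*2231 = 2873 - 2231 = 642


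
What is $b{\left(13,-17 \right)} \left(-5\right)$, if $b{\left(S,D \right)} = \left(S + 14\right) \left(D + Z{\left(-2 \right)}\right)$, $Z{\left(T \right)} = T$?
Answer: $2565$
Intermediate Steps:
$b{\left(S,D \right)} = \left(-2 + D\right) \left(14 + S\right)$ ($b{\left(S,D \right)} = \left(S + 14\right) \left(D - 2\right) = \left(14 + S\right) \left(-2 + D\right) = \left(-2 + D\right) \left(14 + S\right)$)
$b{\left(13,-17 \right)} \left(-5\right) = \left(-28 - 26 + 14 \left(-17\right) - 221\right) \left(-5\right) = \left(-28 - 26 - 238 - 221\right) \left(-5\right) = \left(-513\right) \left(-5\right) = 2565$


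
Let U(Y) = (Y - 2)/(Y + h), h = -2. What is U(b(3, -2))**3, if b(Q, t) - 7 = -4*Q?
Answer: 1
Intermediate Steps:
b(Q, t) = 7 - 4*Q
U(Y) = 1 (U(Y) = (Y - 2)/(Y - 2) = (-2 + Y)/(-2 + Y) = 1)
U(b(3, -2))**3 = 1**3 = 1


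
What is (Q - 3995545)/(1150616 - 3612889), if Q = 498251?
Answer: 3497294/2462273 ≈ 1.4204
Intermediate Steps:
(Q - 3995545)/(1150616 - 3612889) = (498251 - 3995545)/(1150616 - 3612889) = -3497294/(-2462273) = -3497294*(-1/2462273) = 3497294/2462273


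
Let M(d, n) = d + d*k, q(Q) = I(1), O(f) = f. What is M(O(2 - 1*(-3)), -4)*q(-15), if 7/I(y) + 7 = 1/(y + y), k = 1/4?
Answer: -175/26 ≈ -6.7308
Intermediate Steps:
k = 1/4 ≈ 0.25000
I(y) = 7/(-7 + 1/(2*y)) (I(y) = 7/(-7 + 1/(y + y)) = 7/(-7 + 1/(2*y)))
q(Q) = -14/13 (q(Q) = -14*1/(-1 + 14*1) = -14*1/(-1 + 14) = -14*1/13 = -14*1*1/13 = -14/13)
M(d, n) = 5*d/4 (M(d, n) = d + d*(1/4) = d + d/4 = 5*d/4)
M(O(2 - 1*(-3)), -4)*q(-15) = (5*(2 - 1*(-3))/4)*(-14/13) = (5*(2 + 3)/4)*(-14/13) = ((5/4)*5)*(-14/13) = (25/4)*(-14/13) = -175/26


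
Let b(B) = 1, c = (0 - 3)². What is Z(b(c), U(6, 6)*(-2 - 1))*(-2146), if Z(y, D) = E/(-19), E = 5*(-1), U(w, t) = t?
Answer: -10730/19 ≈ -564.74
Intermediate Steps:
c = 9 (c = (-3)² = 9)
E = -5
Z(y, D) = 5/19 (Z(y, D) = -5/(-19) = -5*(-1/19) = 5/19)
Z(b(c), U(6, 6)*(-2 - 1))*(-2146) = (5/19)*(-2146) = -10730/19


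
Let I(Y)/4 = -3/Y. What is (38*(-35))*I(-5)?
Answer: -3192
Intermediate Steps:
I(Y) = -12/Y (I(Y) = 4*(-3/Y) = -12/Y)
(38*(-35))*I(-5) = (38*(-35))*(-12/(-5)) = -(-15960)*(-1)/5 = -1330*12/5 = -3192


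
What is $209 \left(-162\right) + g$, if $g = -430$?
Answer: $-34288$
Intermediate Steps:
$209 \left(-162\right) + g = 209 \left(-162\right) - 430 = -33858 - 430 = -34288$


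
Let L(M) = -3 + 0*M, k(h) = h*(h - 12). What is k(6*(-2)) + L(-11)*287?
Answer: -573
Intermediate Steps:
k(h) = h*(-12 + h)
L(M) = -3 (L(M) = -3 + 0 = -3)
k(6*(-2)) + L(-11)*287 = (6*(-2))*(-12 + 6*(-2)) - 3*287 = -12*(-12 - 12) - 861 = -12*(-24) - 861 = 288 - 861 = -573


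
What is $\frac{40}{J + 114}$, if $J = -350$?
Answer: $- \frac{10}{59} \approx -0.16949$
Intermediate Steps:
$\frac{40}{J + 114} = \frac{40}{-350 + 114} = \frac{40}{-236} = 40 \left(- \frac{1}{236}\right) = - \frac{10}{59}$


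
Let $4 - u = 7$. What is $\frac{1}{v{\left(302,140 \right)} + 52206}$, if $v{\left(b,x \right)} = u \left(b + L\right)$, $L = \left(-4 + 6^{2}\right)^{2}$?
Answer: $\frac{1}{48228} \approx 2.0735 \cdot 10^{-5}$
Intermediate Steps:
$u = -3$ ($u = 4 - 7 = -3$)
$L = 1024$ ($L = \left(-4 + 36\right)^{2} = 32^{2} = 1024$)
$v{\left(b,x \right)} = -3072 - 3 b$ ($v{\left(b,x \right)} = - 3 \left(b + 1024\right) = - 3 \left(1024 + b\right) = -3072 - 3 b$)
$\frac{1}{v{\left(302,140 \right)} + 52206} = \frac{1}{\left(-3072 - 906\right) + 52206} = \frac{1}{-3978 + 52206} = \frac{1}{48228}$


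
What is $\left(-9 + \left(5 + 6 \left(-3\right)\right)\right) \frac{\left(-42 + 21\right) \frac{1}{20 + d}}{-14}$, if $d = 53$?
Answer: $- \frac{33}{73} \approx -0.45205$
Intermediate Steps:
$\left(-9 + \left(5 + 6 \left(-3\right)\right)\right) \frac{\left(-42 + 21\right) \frac{1}{20 + d}}{-14} = \left(-9 + \left(5 + 6 \left(-3\right)\right)\right) \frac{\left(-42 + 21\right) \frac{1}{20 + 53}}{-14} = \left(-9 + \left(5 - 18\right)\right) - \frac{21}{73} \left(- \frac{1}{14}\right) = \left(-9 - 13\right) \left(-21\right) \frac{1}{73} \left(- \frac{1}{14}\right) = - 22 \left(\left(- \frac{21}{73}\right) \left(- \frac{1}{14}\right)\right) = \left(-22\right) \frac{3}{146} = - \frac{33}{73}$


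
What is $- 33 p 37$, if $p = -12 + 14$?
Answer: $-2442$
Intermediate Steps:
$p = 2$
$- 33 p 37 = \left(-33\right) 2 \cdot 37 = \left(-66\right) 37 = -2442$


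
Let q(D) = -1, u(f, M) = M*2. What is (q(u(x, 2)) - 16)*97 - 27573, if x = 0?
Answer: -29222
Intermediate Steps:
u(f, M) = 2*M
(q(u(x, 2)) - 16)*97 - 27573 = (-1 - 16)*97 - 27573 = -17*97 - 27573 = -1649 - 27573 = -29222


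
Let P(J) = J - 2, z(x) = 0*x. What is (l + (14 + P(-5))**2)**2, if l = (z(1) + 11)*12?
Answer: 32761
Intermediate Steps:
z(x) = 0
P(J) = -2 + J
l = 132 (l = (0 + 11)*12 = 11*12 = 132)
(l + (14 + P(-5))**2)**2 = (132 + (14 + (-2 - 5))**2)**2 = (132 + (14 - 7)**2)**2 = (132 + 7**2)**2 = (132 + 49)**2 = 181**2 = 32761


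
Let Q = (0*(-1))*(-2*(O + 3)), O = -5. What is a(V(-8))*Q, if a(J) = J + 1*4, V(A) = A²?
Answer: 0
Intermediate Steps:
Q = 0 (Q = (0*(-1))*(-2*(-5 + 3)) = 0*(-2*(-2)) = 0*4 = 0)
a(J) = 4 + J (a(J) = J + 4 = 4 + J)
a(V(-8))*Q = (4 + (-8)²)*0 = (4 + 64)*0 = 68*0 = 0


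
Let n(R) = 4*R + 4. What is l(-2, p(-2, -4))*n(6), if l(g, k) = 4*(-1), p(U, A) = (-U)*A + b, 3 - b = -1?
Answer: -112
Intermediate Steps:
b = 4 (b = 3 - 1*(-1) = 3 + 1 = 4)
n(R) = 4 + 4*R
p(U, A) = 4 - A*U (p(U, A) = (-U)*A + 4 = -A*U + 4 = 4 - A*U)
l(g, k) = -4
l(-2, p(-2, -4))*n(6) = -4*(4 + 4*6) = -4*(4 + 24) = -4*28 = -112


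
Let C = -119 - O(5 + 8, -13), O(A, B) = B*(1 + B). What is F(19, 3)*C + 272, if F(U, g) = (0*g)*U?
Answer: 272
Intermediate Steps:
F(U, g) = 0 (F(U, g) = 0*U = 0)
C = -275 (C = -119 - (-13)*(1 - 13) = -119 - (-13)*(-12) = -119 - 1*156 = -119 - 156 = -275)
F(19, 3)*C + 272 = 0*(-275) + 272 = 0 + 272 = 272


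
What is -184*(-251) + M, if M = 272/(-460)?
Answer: 5311092/115 ≈ 46183.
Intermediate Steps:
M = -68/115 (M = 272*(-1/460) = -68/115 ≈ -0.59130)
-184*(-251) + M = -184*(-251) - 68/115 = 46184 - 68/115 = 5311092/115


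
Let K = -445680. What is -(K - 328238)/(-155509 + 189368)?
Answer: 773918/33859 ≈ 22.857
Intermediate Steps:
-(K - 328238)/(-155509 + 189368) = -(-445680 - 328238)/(-155509 + 189368) = -(-773918)/33859 = -1*(-773918/33859) = 773918/33859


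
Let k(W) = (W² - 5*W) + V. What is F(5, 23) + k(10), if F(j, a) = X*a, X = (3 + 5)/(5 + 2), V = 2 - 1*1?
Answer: 541/7 ≈ 77.286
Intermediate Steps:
V = 1 (V = 2 - 1 = 1)
X = 8/7 ≈ 1.1429
F(j, a) = 8*a/7
k(W) = 1 + W² - 5*W (k(W) = (W² - 5*W) + 1 = 1 + W² - 5*W)
F(5, 23) + k(10) = (8/7)*23 + (1 + 10² - 5*10) = 184/7 + (1 + 100 - 50) = 184/7 + 51 = 541/7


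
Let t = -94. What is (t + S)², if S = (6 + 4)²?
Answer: 36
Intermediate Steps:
S = 100 (S = 10² = 100)
(t + S)² = (-94 + 100)² = 6² = 36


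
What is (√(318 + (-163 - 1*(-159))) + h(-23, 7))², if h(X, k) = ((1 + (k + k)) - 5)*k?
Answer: (70 + √314)² ≈ 7694.8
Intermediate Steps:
h(X, k) = k*(-4 + 2*k) (h(X, k) = ((1 + 2*k) - 5)*k = (-4 + 2*k)*k = k*(-4 + 2*k))
(√(318 + (-163 - 1*(-159))) + h(-23, 7))² = (√(318 + (-163 - 1*(-159))) + 2*7*(-2 + 7))² = (√(318 + (-163 + 159)) + 2*7*5)² = (√(318 - 4) + 70)² = (√314 + 70)² = (70 + √314)²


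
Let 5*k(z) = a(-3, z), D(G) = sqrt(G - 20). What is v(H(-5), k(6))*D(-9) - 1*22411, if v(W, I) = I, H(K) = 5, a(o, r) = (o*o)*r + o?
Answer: -22411 + 51*I*sqrt(29)/5 ≈ -22411.0 + 54.929*I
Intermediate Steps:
a(o, r) = o + r*o**2 (a(o, r) = o**2*r + o = r*o**2 + o = o + r*o**2)
D(G) = sqrt(-20 + G)
k(z) = -3/5 + 9*z/5 (k(z) = (-3*(1 - 3*z))/5 = (-3 + 9*z)/5 = -3/5 + 9*z/5)
v(H(-5), k(6))*D(-9) - 1*22411 = (-3/5 + (9/5)*6)*sqrt(-20 - 9) - 1*22411 = (-3/5 + 54/5)*sqrt(-29) - 22411 = 51*(I*sqrt(29))/5 - 22411 = 51*I*sqrt(29)/5 - 22411 = -22411 + 51*I*sqrt(29)/5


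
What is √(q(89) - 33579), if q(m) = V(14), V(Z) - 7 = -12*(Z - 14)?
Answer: 2*I*√8393 ≈ 183.23*I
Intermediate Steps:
V(Z) = 175 - 12*Z (V(Z) = 7 - 12*(Z - 14) = 7 - 12*(-14 + Z) = 7 + (168 - 12*Z) = 175 - 12*Z)
q(m) = 7 (q(m) = 175 - 12*14 = 175 - 168 = 7)
√(q(89) - 33579) = √(7 - 33579) = √(-33572) = 2*I*√8393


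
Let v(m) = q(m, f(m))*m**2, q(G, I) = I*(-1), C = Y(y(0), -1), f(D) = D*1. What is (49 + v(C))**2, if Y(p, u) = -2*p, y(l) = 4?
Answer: 314721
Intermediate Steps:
f(D) = D
C = -8 (C = -2*4 = -8)
q(G, I) = -I
v(m) = -m**3 (v(m) = (-m)*m**2 = -m**3)
(49 + v(C))**2 = (49 - 1*(-8)**3)**2 = (49 - 1*(-512))**2 = (49 + 512)**2 = 561**2 = 314721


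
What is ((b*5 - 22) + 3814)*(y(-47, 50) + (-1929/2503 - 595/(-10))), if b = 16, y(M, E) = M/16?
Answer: 540712942/2503 ≈ 2.1603e+5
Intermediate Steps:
y(M, E) = M/16 (y(M, E) = M*(1/16) = M/16)
((b*5 - 22) + 3814)*(y(-47, 50) + (-1929/2503 - 595/(-10))) = ((16*5 - 22) + 3814)*((1/16)*(-47) + (-1929/2503 - 595/(-10))) = ((80 - 22) + 3814)*(-47/16 + (-1929*1/2503 - 595*(-1/10))) = (58 + 3814)*(-47/16 + (-1929/2503 + 119/2)) = 3872*(-47/16 + 293999/5006) = 3872*(2234351/40048) = 540712942/2503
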